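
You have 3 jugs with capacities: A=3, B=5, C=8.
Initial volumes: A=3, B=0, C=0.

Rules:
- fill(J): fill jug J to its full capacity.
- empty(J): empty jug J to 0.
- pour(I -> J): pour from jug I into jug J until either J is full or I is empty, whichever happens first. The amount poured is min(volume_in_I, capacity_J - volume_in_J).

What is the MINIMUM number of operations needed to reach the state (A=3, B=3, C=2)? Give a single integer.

BFS from (A=3, B=0, C=0). One shortest path:
  1. fill(B) -> (A=3 B=5 C=0)
  2. pour(B -> C) -> (A=3 B=0 C=5)
  3. pour(A -> B) -> (A=0 B=3 C=5)
  4. pour(C -> A) -> (A=3 B=3 C=2)
Reached target in 4 moves.

Answer: 4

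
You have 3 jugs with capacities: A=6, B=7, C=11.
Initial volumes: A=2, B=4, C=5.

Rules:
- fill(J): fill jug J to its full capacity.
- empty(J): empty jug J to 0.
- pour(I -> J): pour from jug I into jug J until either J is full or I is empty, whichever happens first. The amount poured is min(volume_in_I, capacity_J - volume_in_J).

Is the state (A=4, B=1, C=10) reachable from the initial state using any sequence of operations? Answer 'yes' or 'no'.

BFS explored all 373 reachable states.
Reachable set includes: (0,0,0), (0,0,1), (0,0,2), (0,0,3), (0,0,4), (0,0,5), (0,0,6), (0,0,7), (0,0,8), (0,0,9), (0,0,10), (0,0,11) ...
Target (A=4, B=1, C=10) not in reachable set → no.

Answer: no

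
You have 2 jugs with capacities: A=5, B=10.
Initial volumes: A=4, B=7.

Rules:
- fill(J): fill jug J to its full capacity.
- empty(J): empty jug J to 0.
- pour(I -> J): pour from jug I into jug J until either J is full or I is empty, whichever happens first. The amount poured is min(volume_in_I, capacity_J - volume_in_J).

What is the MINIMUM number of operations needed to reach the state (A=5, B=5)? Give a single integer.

Answer: 3

Derivation:
BFS from (A=4, B=7). One shortest path:
  1. empty(A) -> (A=0 B=7)
  2. fill(B) -> (A=0 B=10)
  3. pour(B -> A) -> (A=5 B=5)
Reached target in 3 moves.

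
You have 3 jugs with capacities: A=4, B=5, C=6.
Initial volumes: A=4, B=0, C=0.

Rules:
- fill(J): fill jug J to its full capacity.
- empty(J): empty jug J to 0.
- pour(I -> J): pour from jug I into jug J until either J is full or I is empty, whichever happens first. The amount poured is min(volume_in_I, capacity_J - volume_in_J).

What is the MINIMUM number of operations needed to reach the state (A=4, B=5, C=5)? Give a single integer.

BFS from (A=4, B=0, C=0). One shortest path:
  1. fill(B) -> (A=4 B=5 C=0)
  2. pour(B -> C) -> (A=4 B=0 C=5)
  3. fill(B) -> (A=4 B=5 C=5)
Reached target in 3 moves.

Answer: 3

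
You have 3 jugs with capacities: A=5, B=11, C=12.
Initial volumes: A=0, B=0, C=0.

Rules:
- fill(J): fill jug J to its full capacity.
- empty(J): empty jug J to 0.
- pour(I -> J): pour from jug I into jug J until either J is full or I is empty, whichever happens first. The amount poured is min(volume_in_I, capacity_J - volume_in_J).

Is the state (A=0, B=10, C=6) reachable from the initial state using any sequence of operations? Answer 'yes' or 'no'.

Answer: yes

Derivation:
BFS from (A=0, B=0, C=0):
  1. fill(A) -> (A=5 B=0 C=0)
  2. fill(B) -> (A=5 B=11 C=0)
  3. pour(B -> C) -> (A=5 B=0 C=11)
  4. pour(A -> B) -> (A=0 B=5 C=11)
  5. pour(C -> A) -> (A=5 B=5 C=6)
  6. pour(A -> B) -> (A=0 B=10 C=6)
Target reached → yes.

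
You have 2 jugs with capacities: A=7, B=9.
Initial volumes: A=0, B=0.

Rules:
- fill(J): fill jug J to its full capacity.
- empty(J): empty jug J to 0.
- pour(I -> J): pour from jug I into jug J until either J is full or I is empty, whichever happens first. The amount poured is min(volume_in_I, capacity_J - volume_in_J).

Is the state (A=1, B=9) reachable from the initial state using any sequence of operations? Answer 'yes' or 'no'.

Answer: yes

Derivation:
BFS from (A=0, B=0):
  1. fill(A) -> (A=7 B=0)
  2. pour(A -> B) -> (A=0 B=7)
  3. fill(A) -> (A=7 B=7)
  4. pour(A -> B) -> (A=5 B=9)
  5. empty(B) -> (A=5 B=0)
  6. pour(A -> B) -> (A=0 B=5)
  7. fill(A) -> (A=7 B=5)
  8. pour(A -> B) -> (A=3 B=9)
  9. empty(B) -> (A=3 B=0)
  10. pour(A -> B) -> (A=0 B=3)
  11. fill(A) -> (A=7 B=3)
  12. pour(A -> B) -> (A=1 B=9)
Target reached → yes.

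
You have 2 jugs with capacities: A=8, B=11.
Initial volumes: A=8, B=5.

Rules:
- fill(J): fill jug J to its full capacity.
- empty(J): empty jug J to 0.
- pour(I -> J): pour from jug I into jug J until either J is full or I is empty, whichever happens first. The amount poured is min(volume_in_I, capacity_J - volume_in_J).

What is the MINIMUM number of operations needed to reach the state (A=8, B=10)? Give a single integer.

Answer: 6

Derivation:
BFS from (A=8, B=5). One shortest path:
  1. pour(A -> B) -> (A=2 B=11)
  2. empty(B) -> (A=2 B=0)
  3. pour(A -> B) -> (A=0 B=2)
  4. fill(A) -> (A=8 B=2)
  5. pour(A -> B) -> (A=0 B=10)
  6. fill(A) -> (A=8 B=10)
Reached target in 6 moves.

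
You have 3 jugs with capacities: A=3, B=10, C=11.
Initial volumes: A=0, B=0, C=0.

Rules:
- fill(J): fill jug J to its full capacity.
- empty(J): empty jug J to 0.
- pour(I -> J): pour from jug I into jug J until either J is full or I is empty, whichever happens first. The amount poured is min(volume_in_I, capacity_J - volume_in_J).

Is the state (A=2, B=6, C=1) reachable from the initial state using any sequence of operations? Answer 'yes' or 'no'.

BFS explored all 348 reachable states.
Reachable set includes: (0,0,0), (0,0,1), (0,0,2), (0,0,3), (0,0,4), (0,0,5), (0,0,6), (0,0,7), (0,0,8), (0,0,9), (0,0,10), (0,0,11) ...
Target (A=2, B=6, C=1) not in reachable set → no.

Answer: no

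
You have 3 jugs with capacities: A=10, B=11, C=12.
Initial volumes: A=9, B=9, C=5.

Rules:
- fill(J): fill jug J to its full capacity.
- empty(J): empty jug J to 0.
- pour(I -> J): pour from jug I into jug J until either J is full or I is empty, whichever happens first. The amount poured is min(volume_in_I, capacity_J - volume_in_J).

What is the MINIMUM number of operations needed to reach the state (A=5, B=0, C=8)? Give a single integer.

BFS from (A=9, B=9, C=5). One shortest path:
  1. pour(B -> A) -> (A=10 B=8 C=5)
  2. empty(A) -> (A=0 B=8 C=5)
  3. pour(C -> A) -> (A=5 B=8 C=0)
  4. pour(B -> C) -> (A=5 B=0 C=8)
Reached target in 4 moves.

Answer: 4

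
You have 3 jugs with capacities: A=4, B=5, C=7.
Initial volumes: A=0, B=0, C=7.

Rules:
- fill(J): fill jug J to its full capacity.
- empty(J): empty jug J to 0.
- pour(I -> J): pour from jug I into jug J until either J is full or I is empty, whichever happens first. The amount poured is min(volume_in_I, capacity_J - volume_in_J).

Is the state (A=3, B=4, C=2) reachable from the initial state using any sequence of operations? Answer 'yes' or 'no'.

BFS explored all 168 reachable states.
Reachable set includes: (0,0,0), (0,0,1), (0,0,2), (0,0,3), (0,0,4), (0,0,5), (0,0,6), (0,0,7), (0,1,0), (0,1,1), (0,1,2), (0,1,3) ...
Target (A=3, B=4, C=2) not in reachable set → no.

Answer: no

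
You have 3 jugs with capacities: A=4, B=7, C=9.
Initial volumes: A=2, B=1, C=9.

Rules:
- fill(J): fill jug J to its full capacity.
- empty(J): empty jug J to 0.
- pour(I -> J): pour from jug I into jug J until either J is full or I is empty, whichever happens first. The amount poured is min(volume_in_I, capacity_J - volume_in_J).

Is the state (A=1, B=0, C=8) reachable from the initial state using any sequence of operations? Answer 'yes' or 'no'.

BFS from (A=2, B=1, C=9):
  1. fill(A) -> (A=4 B=1 C=9)
  2. empty(C) -> (A=4 B=1 C=0)
  3. pour(A -> C) -> (A=0 B=1 C=4)
  4. fill(A) -> (A=4 B=1 C=4)
  5. pour(A -> C) -> (A=0 B=1 C=8)
  6. pour(B -> A) -> (A=1 B=0 C=8)
Target reached → yes.

Answer: yes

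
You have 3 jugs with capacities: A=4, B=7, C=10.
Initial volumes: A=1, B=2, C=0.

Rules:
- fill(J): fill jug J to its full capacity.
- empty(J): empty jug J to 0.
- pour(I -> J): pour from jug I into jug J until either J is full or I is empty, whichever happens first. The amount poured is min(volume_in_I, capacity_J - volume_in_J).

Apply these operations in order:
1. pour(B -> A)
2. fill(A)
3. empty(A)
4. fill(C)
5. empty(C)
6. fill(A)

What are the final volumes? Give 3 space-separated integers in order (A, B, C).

Answer: 4 0 0

Derivation:
Step 1: pour(B -> A) -> (A=3 B=0 C=0)
Step 2: fill(A) -> (A=4 B=0 C=0)
Step 3: empty(A) -> (A=0 B=0 C=0)
Step 4: fill(C) -> (A=0 B=0 C=10)
Step 5: empty(C) -> (A=0 B=0 C=0)
Step 6: fill(A) -> (A=4 B=0 C=0)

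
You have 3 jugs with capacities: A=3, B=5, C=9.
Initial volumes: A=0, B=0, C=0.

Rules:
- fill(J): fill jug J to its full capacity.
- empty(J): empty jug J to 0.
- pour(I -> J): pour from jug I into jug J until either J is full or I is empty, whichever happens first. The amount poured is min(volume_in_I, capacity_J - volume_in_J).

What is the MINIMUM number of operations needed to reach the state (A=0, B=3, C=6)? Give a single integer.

Answer: 3

Derivation:
BFS from (A=0, B=0, C=0). One shortest path:
  1. fill(C) -> (A=0 B=0 C=9)
  2. pour(C -> A) -> (A=3 B=0 C=6)
  3. pour(A -> B) -> (A=0 B=3 C=6)
Reached target in 3 moves.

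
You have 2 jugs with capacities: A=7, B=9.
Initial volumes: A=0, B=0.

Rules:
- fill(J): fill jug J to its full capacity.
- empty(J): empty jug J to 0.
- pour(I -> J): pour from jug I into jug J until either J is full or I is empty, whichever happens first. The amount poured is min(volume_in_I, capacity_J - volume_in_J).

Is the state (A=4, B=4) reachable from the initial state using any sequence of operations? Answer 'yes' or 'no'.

Answer: no

Derivation:
BFS explored all 32 reachable states.
Reachable set includes: (0,0), (0,1), (0,2), (0,3), (0,4), (0,5), (0,6), (0,7), (0,8), (0,9), (1,0), (1,9) ...
Target (A=4, B=4) not in reachable set → no.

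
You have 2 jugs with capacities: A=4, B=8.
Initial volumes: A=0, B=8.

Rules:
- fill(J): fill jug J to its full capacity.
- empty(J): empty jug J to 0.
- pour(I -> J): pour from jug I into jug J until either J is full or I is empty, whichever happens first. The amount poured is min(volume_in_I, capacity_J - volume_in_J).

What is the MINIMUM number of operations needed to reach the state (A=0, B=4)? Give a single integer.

BFS from (A=0, B=8). One shortest path:
  1. pour(B -> A) -> (A=4 B=4)
  2. empty(A) -> (A=0 B=4)
Reached target in 2 moves.

Answer: 2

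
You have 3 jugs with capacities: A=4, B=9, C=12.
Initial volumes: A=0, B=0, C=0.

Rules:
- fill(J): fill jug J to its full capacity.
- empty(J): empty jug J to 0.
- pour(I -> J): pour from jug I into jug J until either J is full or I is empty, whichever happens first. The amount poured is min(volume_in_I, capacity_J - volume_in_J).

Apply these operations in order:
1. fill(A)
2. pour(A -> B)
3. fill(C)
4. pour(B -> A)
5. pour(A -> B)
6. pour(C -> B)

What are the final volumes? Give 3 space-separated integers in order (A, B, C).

Step 1: fill(A) -> (A=4 B=0 C=0)
Step 2: pour(A -> B) -> (A=0 B=4 C=0)
Step 3: fill(C) -> (A=0 B=4 C=12)
Step 4: pour(B -> A) -> (A=4 B=0 C=12)
Step 5: pour(A -> B) -> (A=0 B=4 C=12)
Step 6: pour(C -> B) -> (A=0 B=9 C=7)

Answer: 0 9 7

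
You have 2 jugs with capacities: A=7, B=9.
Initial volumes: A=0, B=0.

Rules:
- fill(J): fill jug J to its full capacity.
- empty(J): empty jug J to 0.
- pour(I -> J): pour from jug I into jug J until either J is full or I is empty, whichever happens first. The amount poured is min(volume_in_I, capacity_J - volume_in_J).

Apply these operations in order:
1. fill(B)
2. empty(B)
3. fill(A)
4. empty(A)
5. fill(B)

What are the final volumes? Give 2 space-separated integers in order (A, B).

Step 1: fill(B) -> (A=0 B=9)
Step 2: empty(B) -> (A=0 B=0)
Step 3: fill(A) -> (A=7 B=0)
Step 4: empty(A) -> (A=0 B=0)
Step 5: fill(B) -> (A=0 B=9)

Answer: 0 9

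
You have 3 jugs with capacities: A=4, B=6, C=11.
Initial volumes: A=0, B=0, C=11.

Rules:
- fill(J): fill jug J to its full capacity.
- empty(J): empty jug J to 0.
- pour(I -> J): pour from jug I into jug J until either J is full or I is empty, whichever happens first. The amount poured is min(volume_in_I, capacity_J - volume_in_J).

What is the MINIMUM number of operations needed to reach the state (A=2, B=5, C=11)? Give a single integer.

BFS from (A=0, B=0, C=11). One shortest path:
  1. pour(C -> B) -> (A=0 B=6 C=5)
  2. pour(B -> A) -> (A=4 B=2 C=5)
  3. empty(A) -> (A=0 B=2 C=5)
  4. pour(B -> A) -> (A=2 B=0 C=5)
  5. pour(C -> B) -> (A=2 B=5 C=0)
  6. fill(C) -> (A=2 B=5 C=11)
Reached target in 6 moves.

Answer: 6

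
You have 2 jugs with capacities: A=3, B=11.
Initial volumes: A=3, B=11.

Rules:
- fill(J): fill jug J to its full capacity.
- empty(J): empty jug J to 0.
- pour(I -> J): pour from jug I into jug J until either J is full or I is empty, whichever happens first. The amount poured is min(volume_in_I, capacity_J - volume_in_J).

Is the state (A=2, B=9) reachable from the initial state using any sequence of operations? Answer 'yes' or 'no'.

BFS explored all 28 reachable states.
Reachable set includes: (0,0), (0,1), (0,2), (0,3), (0,4), (0,5), (0,6), (0,7), (0,8), (0,9), (0,10), (0,11) ...
Target (A=2, B=9) not in reachable set → no.

Answer: no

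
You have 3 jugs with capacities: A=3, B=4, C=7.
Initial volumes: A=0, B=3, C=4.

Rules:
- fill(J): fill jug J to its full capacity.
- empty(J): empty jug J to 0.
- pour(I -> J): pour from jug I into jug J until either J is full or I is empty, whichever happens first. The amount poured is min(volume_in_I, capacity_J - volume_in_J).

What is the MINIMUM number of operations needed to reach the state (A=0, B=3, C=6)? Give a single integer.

Answer: 5

Derivation:
BFS from (A=0, B=3, C=4). One shortest path:
  1. fill(A) -> (A=3 B=3 C=4)
  2. fill(C) -> (A=3 B=3 C=7)
  3. pour(C -> B) -> (A=3 B=4 C=6)
  4. empty(B) -> (A=3 B=0 C=6)
  5. pour(A -> B) -> (A=0 B=3 C=6)
Reached target in 5 moves.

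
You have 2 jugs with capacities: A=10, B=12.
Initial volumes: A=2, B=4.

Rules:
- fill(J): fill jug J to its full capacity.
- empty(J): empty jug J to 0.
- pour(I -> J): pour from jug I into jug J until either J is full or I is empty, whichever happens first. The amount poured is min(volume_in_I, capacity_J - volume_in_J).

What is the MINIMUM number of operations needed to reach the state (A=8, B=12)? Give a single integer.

Answer: 5

Derivation:
BFS from (A=2, B=4). One shortest path:
  1. fill(A) -> (A=10 B=4)
  2. empty(B) -> (A=10 B=0)
  3. pour(A -> B) -> (A=0 B=10)
  4. fill(A) -> (A=10 B=10)
  5. pour(A -> B) -> (A=8 B=12)
Reached target in 5 moves.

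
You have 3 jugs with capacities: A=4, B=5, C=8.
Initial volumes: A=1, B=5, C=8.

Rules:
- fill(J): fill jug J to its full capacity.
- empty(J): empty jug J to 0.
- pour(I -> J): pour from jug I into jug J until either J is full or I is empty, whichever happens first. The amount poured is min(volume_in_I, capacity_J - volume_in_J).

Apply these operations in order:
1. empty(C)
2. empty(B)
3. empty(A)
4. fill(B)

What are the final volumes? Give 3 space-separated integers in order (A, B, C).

Answer: 0 5 0

Derivation:
Step 1: empty(C) -> (A=1 B=5 C=0)
Step 2: empty(B) -> (A=1 B=0 C=0)
Step 3: empty(A) -> (A=0 B=0 C=0)
Step 4: fill(B) -> (A=0 B=5 C=0)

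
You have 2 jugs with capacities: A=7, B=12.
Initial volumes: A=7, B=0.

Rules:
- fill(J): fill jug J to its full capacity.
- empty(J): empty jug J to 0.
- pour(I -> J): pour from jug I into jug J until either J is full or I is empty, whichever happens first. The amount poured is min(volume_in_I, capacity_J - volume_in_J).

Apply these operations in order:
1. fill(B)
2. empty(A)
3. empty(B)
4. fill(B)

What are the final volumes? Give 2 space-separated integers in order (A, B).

Step 1: fill(B) -> (A=7 B=12)
Step 2: empty(A) -> (A=0 B=12)
Step 3: empty(B) -> (A=0 B=0)
Step 4: fill(B) -> (A=0 B=12)

Answer: 0 12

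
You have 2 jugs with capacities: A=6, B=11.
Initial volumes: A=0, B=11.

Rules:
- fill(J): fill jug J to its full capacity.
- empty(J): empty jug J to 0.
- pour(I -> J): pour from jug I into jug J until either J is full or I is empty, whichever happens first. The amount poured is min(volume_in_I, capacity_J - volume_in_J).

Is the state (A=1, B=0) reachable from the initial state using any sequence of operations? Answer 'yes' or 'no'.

BFS from (A=0, B=11):
  1. fill(A) -> (A=6 B=11)
  2. empty(B) -> (A=6 B=0)
  3. pour(A -> B) -> (A=0 B=6)
  4. fill(A) -> (A=6 B=6)
  5. pour(A -> B) -> (A=1 B=11)
  6. empty(B) -> (A=1 B=0)
Target reached → yes.

Answer: yes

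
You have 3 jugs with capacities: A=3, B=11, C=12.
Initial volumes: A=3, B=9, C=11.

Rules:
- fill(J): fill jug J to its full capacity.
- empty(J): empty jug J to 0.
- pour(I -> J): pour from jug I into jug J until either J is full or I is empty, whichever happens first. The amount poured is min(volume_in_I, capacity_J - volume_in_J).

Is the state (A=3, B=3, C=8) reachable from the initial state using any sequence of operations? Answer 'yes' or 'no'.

BFS from (A=3, B=9, C=11):
  1. empty(B) -> (A=3 B=0 C=11)
  2. pour(A -> B) -> (A=0 B=3 C=11)
  3. pour(C -> A) -> (A=3 B=3 C=8)
Target reached → yes.

Answer: yes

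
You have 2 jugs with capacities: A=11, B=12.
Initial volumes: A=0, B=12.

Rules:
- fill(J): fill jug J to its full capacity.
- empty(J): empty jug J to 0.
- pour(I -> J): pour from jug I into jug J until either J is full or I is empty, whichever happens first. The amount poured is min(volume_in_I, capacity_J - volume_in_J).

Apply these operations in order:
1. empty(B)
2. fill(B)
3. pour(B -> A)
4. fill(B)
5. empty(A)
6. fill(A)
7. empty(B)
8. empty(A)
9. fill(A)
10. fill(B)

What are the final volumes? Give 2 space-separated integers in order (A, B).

Answer: 11 12

Derivation:
Step 1: empty(B) -> (A=0 B=0)
Step 2: fill(B) -> (A=0 B=12)
Step 3: pour(B -> A) -> (A=11 B=1)
Step 4: fill(B) -> (A=11 B=12)
Step 5: empty(A) -> (A=0 B=12)
Step 6: fill(A) -> (A=11 B=12)
Step 7: empty(B) -> (A=11 B=0)
Step 8: empty(A) -> (A=0 B=0)
Step 9: fill(A) -> (A=11 B=0)
Step 10: fill(B) -> (A=11 B=12)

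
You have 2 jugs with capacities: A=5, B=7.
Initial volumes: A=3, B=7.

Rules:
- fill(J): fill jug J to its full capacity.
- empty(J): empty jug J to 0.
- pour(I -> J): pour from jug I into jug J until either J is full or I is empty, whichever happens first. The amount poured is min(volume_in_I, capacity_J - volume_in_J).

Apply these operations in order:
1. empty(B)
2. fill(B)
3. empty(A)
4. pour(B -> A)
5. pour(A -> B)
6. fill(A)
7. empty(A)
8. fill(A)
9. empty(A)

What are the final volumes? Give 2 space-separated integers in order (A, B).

Answer: 0 7

Derivation:
Step 1: empty(B) -> (A=3 B=0)
Step 2: fill(B) -> (A=3 B=7)
Step 3: empty(A) -> (A=0 B=7)
Step 4: pour(B -> A) -> (A=5 B=2)
Step 5: pour(A -> B) -> (A=0 B=7)
Step 6: fill(A) -> (A=5 B=7)
Step 7: empty(A) -> (A=0 B=7)
Step 8: fill(A) -> (A=5 B=7)
Step 9: empty(A) -> (A=0 B=7)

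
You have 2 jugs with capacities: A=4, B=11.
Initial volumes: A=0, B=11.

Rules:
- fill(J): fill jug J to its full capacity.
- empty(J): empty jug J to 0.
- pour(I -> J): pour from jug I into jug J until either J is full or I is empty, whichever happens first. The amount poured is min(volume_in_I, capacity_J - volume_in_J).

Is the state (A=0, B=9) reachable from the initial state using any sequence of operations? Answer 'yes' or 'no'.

BFS from (A=0, B=11):
  1. fill(A) -> (A=4 B=11)
  2. empty(B) -> (A=4 B=0)
  3. pour(A -> B) -> (A=0 B=4)
  4. fill(A) -> (A=4 B=4)
  5. pour(A -> B) -> (A=0 B=8)
  6. fill(A) -> (A=4 B=8)
  7. pour(A -> B) -> (A=1 B=11)
  8. empty(B) -> (A=1 B=0)
  9. pour(A -> B) -> (A=0 B=1)
  10. fill(A) -> (A=4 B=1)
  11. pour(A -> B) -> (A=0 B=5)
  12. fill(A) -> (A=4 B=5)
  13. pour(A -> B) -> (A=0 B=9)
Target reached → yes.

Answer: yes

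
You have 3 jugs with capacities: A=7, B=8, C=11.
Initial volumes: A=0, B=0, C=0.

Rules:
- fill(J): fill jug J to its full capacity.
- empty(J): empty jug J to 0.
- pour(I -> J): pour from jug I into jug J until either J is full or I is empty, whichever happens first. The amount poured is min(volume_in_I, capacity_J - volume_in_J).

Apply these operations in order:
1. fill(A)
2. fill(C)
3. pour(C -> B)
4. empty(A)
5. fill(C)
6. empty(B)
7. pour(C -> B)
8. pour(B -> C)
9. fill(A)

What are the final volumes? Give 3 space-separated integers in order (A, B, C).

Step 1: fill(A) -> (A=7 B=0 C=0)
Step 2: fill(C) -> (A=7 B=0 C=11)
Step 3: pour(C -> B) -> (A=7 B=8 C=3)
Step 4: empty(A) -> (A=0 B=8 C=3)
Step 5: fill(C) -> (A=0 B=8 C=11)
Step 6: empty(B) -> (A=0 B=0 C=11)
Step 7: pour(C -> B) -> (A=0 B=8 C=3)
Step 8: pour(B -> C) -> (A=0 B=0 C=11)
Step 9: fill(A) -> (A=7 B=0 C=11)

Answer: 7 0 11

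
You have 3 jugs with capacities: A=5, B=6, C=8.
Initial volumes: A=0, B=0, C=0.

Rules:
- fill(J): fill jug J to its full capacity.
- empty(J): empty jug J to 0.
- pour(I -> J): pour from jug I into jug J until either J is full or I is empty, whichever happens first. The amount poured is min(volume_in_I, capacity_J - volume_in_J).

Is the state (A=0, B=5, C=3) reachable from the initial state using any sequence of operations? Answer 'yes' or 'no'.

BFS from (A=0, B=0, C=0):
  1. fill(C) -> (A=0 B=0 C=8)
  2. pour(C -> A) -> (A=5 B=0 C=3)
  3. pour(A -> B) -> (A=0 B=5 C=3)
Target reached → yes.

Answer: yes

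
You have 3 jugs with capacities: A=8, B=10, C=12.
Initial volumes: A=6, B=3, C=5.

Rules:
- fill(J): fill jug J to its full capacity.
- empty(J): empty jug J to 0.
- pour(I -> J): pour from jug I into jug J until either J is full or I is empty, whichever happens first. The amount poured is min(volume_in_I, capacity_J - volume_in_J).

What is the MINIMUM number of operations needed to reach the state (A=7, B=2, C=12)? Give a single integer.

BFS from (A=6, B=3, C=5). One shortest path:
  1. fill(B) -> (A=6 B=10 C=5)
  2. pour(A -> C) -> (A=0 B=10 C=11)
  3. pour(B -> A) -> (A=8 B=2 C=11)
  4. pour(A -> C) -> (A=7 B=2 C=12)
Reached target in 4 moves.

Answer: 4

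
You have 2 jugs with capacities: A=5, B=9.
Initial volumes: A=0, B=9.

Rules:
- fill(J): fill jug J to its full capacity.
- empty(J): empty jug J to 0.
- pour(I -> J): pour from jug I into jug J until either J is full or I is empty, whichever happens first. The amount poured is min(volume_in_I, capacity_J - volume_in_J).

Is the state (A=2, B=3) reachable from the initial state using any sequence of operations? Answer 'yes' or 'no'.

Answer: no

Derivation:
BFS explored all 28 reachable states.
Reachable set includes: (0,0), (0,1), (0,2), (0,3), (0,4), (0,5), (0,6), (0,7), (0,8), (0,9), (1,0), (1,9) ...
Target (A=2, B=3) not in reachable set → no.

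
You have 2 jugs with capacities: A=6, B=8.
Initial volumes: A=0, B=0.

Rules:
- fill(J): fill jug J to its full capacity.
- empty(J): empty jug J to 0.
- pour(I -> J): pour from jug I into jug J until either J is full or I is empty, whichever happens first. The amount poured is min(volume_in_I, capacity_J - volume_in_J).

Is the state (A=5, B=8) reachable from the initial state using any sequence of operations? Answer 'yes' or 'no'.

Answer: no

Derivation:
BFS explored all 14 reachable states.
Reachable set includes: (0,0), (0,2), (0,4), (0,6), (0,8), (2,0), (2,8), (4,0), (4,8), (6,0), (6,2), (6,4) ...
Target (A=5, B=8) not in reachable set → no.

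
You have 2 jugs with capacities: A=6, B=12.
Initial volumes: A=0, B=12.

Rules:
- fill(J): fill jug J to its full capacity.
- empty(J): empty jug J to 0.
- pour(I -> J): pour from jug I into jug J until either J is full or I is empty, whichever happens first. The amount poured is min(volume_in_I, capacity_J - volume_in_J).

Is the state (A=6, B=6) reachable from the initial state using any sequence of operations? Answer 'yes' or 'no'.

Answer: yes

Derivation:
BFS from (A=0, B=12):
  1. pour(B -> A) -> (A=6 B=6)
Target reached → yes.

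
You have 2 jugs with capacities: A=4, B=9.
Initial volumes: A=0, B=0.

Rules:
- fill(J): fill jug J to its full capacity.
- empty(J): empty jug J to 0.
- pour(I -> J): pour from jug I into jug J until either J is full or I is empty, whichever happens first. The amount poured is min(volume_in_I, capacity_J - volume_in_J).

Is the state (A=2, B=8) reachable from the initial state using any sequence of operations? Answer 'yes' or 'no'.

BFS explored all 26 reachable states.
Reachable set includes: (0,0), (0,1), (0,2), (0,3), (0,4), (0,5), (0,6), (0,7), (0,8), (0,9), (1,0), (1,9) ...
Target (A=2, B=8) not in reachable set → no.

Answer: no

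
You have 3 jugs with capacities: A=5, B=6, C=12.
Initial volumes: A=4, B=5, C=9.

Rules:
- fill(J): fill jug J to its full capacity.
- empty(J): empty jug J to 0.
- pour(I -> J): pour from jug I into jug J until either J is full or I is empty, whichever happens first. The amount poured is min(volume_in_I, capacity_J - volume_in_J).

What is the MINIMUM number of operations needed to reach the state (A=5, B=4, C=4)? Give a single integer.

BFS from (A=4, B=5, C=9). One shortest path:
  1. empty(B) -> (A=4 B=0 C=9)
  2. pour(A -> B) -> (A=0 B=4 C=9)
  3. pour(C -> A) -> (A=5 B=4 C=4)
Reached target in 3 moves.

Answer: 3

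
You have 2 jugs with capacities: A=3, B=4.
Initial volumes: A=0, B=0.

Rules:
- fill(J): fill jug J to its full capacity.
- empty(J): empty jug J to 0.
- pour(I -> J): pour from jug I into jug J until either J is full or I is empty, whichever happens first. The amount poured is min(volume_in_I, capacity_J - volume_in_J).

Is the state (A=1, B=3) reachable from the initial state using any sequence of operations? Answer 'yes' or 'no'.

Answer: no

Derivation:
BFS explored all 14 reachable states.
Reachable set includes: (0,0), (0,1), (0,2), (0,3), (0,4), (1,0), (1,4), (2,0), (2,4), (3,0), (3,1), (3,2) ...
Target (A=1, B=3) not in reachable set → no.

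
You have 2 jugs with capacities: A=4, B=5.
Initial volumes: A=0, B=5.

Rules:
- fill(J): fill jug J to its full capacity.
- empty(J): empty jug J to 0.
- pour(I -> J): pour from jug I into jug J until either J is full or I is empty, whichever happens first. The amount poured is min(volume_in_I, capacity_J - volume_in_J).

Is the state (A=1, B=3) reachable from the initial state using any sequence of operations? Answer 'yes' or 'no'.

Answer: no

Derivation:
BFS explored all 18 reachable states.
Reachable set includes: (0,0), (0,1), (0,2), (0,3), (0,4), (0,5), (1,0), (1,5), (2,0), (2,5), (3,0), (3,5) ...
Target (A=1, B=3) not in reachable set → no.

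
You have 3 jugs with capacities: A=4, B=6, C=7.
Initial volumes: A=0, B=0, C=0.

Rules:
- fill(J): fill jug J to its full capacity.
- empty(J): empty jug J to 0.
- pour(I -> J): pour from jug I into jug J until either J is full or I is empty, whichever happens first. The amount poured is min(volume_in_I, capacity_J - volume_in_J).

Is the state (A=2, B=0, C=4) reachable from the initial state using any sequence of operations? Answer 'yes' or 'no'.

BFS from (A=0, B=0, C=0):
  1. fill(B) -> (A=0 B=6 C=0)
  2. pour(B -> A) -> (A=4 B=2 C=0)
  3. pour(A -> C) -> (A=0 B=2 C=4)
  4. pour(B -> A) -> (A=2 B=0 C=4)
Target reached → yes.

Answer: yes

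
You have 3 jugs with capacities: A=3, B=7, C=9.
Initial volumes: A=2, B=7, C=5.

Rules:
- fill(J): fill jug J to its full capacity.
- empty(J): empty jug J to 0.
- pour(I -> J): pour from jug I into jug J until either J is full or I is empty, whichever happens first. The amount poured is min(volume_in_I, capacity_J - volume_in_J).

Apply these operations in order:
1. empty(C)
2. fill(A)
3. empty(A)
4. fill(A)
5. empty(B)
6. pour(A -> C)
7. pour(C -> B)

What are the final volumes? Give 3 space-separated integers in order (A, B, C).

Step 1: empty(C) -> (A=2 B=7 C=0)
Step 2: fill(A) -> (A=3 B=7 C=0)
Step 3: empty(A) -> (A=0 B=7 C=0)
Step 4: fill(A) -> (A=3 B=7 C=0)
Step 5: empty(B) -> (A=3 B=0 C=0)
Step 6: pour(A -> C) -> (A=0 B=0 C=3)
Step 7: pour(C -> B) -> (A=0 B=3 C=0)

Answer: 0 3 0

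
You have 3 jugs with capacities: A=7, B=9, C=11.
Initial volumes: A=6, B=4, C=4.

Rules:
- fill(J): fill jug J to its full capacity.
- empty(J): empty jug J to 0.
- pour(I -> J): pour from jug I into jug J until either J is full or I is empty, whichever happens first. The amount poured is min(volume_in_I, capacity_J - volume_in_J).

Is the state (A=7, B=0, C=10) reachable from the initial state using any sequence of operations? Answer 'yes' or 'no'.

BFS from (A=6, B=4, C=4):
  1. empty(B) -> (A=6 B=0 C=4)
  2. fill(C) -> (A=6 B=0 C=11)
  3. pour(C -> A) -> (A=7 B=0 C=10)
Target reached → yes.

Answer: yes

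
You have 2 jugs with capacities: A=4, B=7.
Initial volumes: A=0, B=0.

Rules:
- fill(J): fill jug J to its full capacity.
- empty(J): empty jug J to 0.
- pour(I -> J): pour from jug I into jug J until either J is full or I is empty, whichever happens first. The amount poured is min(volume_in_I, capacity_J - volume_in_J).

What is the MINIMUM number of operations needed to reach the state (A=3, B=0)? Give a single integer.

Answer: 4

Derivation:
BFS from (A=0, B=0). One shortest path:
  1. fill(B) -> (A=0 B=7)
  2. pour(B -> A) -> (A=4 B=3)
  3. empty(A) -> (A=0 B=3)
  4. pour(B -> A) -> (A=3 B=0)
Reached target in 4 moves.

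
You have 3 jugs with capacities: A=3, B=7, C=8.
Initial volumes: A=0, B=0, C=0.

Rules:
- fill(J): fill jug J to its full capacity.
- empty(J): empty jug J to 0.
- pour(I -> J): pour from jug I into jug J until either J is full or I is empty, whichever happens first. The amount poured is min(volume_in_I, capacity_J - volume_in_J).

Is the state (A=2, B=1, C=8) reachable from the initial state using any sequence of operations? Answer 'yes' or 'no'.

BFS from (A=0, B=0, C=0):
  1. fill(B) -> (A=0 B=7 C=0)
  2. pour(B -> C) -> (A=0 B=0 C=7)
  3. fill(B) -> (A=0 B=7 C=7)
  4. pour(B -> A) -> (A=3 B=4 C=7)
  5. empty(A) -> (A=0 B=4 C=7)
  6. pour(B -> A) -> (A=3 B=1 C=7)
  7. pour(A -> C) -> (A=2 B=1 C=8)
Target reached → yes.

Answer: yes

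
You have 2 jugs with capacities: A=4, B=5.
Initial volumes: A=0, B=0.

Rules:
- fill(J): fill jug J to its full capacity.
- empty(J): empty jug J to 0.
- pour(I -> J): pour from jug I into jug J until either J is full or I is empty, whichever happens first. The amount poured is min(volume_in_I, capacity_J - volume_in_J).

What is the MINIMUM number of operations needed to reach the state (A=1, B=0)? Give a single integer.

Answer: 4

Derivation:
BFS from (A=0, B=0). One shortest path:
  1. fill(B) -> (A=0 B=5)
  2. pour(B -> A) -> (A=4 B=1)
  3. empty(A) -> (A=0 B=1)
  4. pour(B -> A) -> (A=1 B=0)
Reached target in 4 moves.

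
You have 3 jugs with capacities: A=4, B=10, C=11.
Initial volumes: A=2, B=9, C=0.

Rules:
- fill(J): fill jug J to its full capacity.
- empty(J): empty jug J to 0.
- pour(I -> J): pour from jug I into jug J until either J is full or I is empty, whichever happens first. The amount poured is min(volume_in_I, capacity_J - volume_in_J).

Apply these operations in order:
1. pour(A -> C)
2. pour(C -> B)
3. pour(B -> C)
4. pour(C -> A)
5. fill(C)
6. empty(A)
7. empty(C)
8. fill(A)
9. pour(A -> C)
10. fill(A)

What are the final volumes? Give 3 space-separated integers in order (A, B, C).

Answer: 4 0 4

Derivation:
Step 1: pour(A -> C) -> (A=0 B=9 C=2)
Step 2: pour(C -> B) -> (A=0 B=10 C=1)
Step 3: pour(B -> C) -> (A=0 B=0 C=11)
Step 4: pour(C -> A) -> (A=4 B=0 C=7)
Step 5: fill(C) -> (A=4 B=0 C=11)
Step 6: empty(A) -> (A=0 B=0 C=11)
Step 7: empty(C) -> (A=0 B=0 C=0)
Step 8: fill(A) -> (A=4 B=0 C=0)
Step 9: pour(A -> C) -> (A=0 B=0 C=4)
Step 10: fill(A) -> (A=4 B=0 C=4)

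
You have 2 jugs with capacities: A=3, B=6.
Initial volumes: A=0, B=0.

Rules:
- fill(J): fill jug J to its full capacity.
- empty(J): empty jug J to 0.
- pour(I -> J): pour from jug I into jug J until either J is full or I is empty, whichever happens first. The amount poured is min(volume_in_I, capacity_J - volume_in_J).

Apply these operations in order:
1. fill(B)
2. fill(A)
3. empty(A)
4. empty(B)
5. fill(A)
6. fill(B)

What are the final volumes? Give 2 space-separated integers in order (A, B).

Answer: 3 6

Derivation:
Step 1: fill(B) -> (A=0 B=6)
Step 2: fill(A) -> (A=3 B=6)
Step 3: empty(A) -> (A=0 B=6)
Step 4: empty(B) -> (A=0 B=0)
Step 5: fill(A) -> (A=3 B=0)
Step 6: fill(B) -> (A=3 B=6)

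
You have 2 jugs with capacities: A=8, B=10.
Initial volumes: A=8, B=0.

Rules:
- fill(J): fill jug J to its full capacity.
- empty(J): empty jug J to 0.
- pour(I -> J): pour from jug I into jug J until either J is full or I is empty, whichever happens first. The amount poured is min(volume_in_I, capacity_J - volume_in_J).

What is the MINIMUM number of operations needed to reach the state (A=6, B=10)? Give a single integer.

BFS from (A=8, B=0). One shortest path:
  1. pour(A -> B) -> (A=0 B=8)
  2. fill(A) -> (A=8 B=8)
  3. pour(A -> B) -> (A=6 B=10)
Reached target in 3 moves.

Answer: 3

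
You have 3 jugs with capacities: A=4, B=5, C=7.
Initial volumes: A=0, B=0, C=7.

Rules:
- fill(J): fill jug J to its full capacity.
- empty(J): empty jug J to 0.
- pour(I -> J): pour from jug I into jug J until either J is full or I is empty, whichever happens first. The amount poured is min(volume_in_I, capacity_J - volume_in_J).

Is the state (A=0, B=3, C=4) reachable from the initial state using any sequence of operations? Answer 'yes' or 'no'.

BFS from (A=0, B=0, C=7):
  1. pour(C -> A) -> (A=4 B=0 C=3)
  2. pour(C -> B) -> (A=4 B=3 C=0)
  3. pour(A -> C) -> (A=0 B=3 C=4)
Target reached → yes.

Answer: yes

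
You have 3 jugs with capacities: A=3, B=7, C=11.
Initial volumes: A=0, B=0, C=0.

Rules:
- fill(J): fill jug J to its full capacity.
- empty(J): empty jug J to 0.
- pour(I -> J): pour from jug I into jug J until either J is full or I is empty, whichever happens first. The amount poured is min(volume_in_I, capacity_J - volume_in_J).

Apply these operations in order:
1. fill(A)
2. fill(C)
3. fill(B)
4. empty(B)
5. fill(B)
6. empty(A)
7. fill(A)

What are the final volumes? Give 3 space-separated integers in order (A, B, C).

Step 1: fill(A) -> (A=3 B=0 C=0)
Step 2: fill(C) -> (A=3 B=0 C=11)
Step 3: fill(B) -> (A=3 B=7 C=11)
Step 4: empty(B) -> (A=3 B=0 C=11)
Step 5: fill(B) -> (A=3 B=7 C=11)
Step 6: empty(A) -> (A=0 B=7 C=11)
Step 7: fill(A) -> (A=3 B=7 C=11)

Answer: 3 7 11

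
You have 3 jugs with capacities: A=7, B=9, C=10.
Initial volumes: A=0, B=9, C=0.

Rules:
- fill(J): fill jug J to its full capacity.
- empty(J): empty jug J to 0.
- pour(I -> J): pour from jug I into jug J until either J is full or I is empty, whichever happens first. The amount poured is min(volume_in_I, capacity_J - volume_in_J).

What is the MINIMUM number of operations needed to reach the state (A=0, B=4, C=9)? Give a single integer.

BFS from (A=0, B=9, C=0). One shortest path:
  1. fill(A) -> (A=7 B=9 C=0)
  2. pour(A -> C) -> (A=0 B=9 C=7)
  3. fill(A) -> (A=7 B=9 C=7)
  4. pour(A -> C) -> (A=4 B=9 C=10)
  5. empty(C) -> (A=4 B=9 C=0)
  6. pour(B -> C) -> (A=4 B=0 C=9)
  7. pour(A -> B) -> (A=0 B=4 C=9)
Reached target in 7 moves.

Answer: 7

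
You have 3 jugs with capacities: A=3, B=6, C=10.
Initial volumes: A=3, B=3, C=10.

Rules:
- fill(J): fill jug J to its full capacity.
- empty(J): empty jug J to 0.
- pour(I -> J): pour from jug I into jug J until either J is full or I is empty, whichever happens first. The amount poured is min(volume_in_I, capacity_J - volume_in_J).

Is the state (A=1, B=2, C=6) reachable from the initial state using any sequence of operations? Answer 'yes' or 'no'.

Answer: no

Derivation:
BFS explored all 218 reachable states.
Reachable set includes: (0,0,0), (0,0,1), (0,0,2), (0,0,3), (0,0,4), (0,0,5), (0,0,6), (0,0,7), (0,0,8), (0,0,9), (0,0,10), (0,1,0) ...
Target (A=1, B=2, C=6) not in reachable set → no.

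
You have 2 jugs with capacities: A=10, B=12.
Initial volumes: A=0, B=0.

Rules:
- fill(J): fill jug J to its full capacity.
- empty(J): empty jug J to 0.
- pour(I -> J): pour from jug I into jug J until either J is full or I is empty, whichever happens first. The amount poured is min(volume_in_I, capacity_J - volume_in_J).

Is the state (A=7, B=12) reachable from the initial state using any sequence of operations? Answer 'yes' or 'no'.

BFS explored all 22 reachable states.
Reachable set includes: (0,0), (0,2), (0,4), (0,6), (0,8), (0,10), (0,12), (2,0), (2,12), (4,0), (4,12), (6,0) ...
Target (A=7, B=12) not in reachable set → no.

Answer: no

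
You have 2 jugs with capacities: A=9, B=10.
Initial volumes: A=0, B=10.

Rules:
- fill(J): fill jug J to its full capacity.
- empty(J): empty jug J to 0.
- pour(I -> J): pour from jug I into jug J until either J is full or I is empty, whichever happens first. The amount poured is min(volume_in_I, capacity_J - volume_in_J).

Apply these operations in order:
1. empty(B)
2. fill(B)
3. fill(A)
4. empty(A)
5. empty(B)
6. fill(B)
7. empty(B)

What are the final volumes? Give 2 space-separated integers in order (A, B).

Step 1: empty(B) -> (A=0 B=0)
Step 2: fill(B) -> (A=0 B=10)
Step 3: fill(A) -> (A=9 B=10)
Step 4: empty(A) -> (A=0 B=10)
Step 5: empty(B) -> (A=0 B=0)
Step 6: fill(B) -> (A=0 B=10)
Step 7: empty(B) -> (A=0 B=0)

Answer: 0 0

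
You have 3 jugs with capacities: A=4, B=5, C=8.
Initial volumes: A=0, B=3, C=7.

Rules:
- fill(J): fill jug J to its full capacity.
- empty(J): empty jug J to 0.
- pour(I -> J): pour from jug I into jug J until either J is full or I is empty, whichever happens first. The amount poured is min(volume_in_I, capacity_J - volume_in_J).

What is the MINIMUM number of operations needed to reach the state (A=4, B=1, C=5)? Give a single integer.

BFS from (A=0, B=3, C=7). One shortest path:
  1. pour(C -> B) -> (A=0 B=5 C=5)
  2. pour(B -> A) -> (A=4 B=1 C=5)
Reached target in 2 moves.

Answer: 2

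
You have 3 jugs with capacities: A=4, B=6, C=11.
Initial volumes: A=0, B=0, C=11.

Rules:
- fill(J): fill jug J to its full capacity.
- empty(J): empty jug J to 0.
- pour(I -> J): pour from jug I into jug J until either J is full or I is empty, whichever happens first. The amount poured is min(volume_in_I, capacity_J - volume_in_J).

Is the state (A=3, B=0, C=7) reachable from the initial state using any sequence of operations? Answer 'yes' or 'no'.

BFS from (A=0, B=0, C=11):
  1. pour(C -> B) -> (A=0 B=6 C=5)
  2. empty(B) -> (A=0 B=0 C=5)
  3. pour(C -> B) -> (A=0 B=5 C=0)
  4. fill(C) -> (A=0 B=5 C=11)
  5. pour(C -> A) -> (A=4 B=5 C=7)
  6. pour(A -> B) -> (A=3 B=6 C=7)
  7. empty(B) -> (A=3 B=0 C=7)
Target reached → yes.

Answer: yes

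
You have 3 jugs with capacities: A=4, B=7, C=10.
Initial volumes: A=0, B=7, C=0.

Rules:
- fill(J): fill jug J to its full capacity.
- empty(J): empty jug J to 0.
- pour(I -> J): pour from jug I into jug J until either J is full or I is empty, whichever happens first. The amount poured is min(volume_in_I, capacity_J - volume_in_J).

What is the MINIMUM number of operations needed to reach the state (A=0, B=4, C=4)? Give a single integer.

Answer: 5

Derivation:
BFS from (A=0, B=7, C=0). One shortest path:
  1. fill(A) -> (A=4 B=7 C=0)
  2. empty(B) -> (A=4 B=0 C=0)
  3. pour(A -> B) -> (A=0 B=4 C=0)
  4. fill(A) -> (A=4 B=4 C=0)
  5. pour(A -> C) -> (A=0 B=4 C=4)
Reached target in 5 moves.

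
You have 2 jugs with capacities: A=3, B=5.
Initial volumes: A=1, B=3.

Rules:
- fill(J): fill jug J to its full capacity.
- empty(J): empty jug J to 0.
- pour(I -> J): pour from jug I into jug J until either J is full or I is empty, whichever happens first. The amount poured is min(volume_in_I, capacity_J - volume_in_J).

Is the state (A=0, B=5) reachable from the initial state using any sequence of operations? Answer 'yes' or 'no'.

BFS from (A=1, B=3):
  1. empty(A) -> (A=0 B=3)
  2. fill(B) -> (A=0 B=5)
Target reached → yes.

Answer: yes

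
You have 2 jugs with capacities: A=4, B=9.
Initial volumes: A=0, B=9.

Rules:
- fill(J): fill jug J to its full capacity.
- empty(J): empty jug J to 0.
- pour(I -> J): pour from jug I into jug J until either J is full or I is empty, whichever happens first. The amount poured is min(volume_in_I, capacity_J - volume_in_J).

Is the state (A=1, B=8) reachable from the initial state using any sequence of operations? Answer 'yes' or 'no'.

Answer: no

Derivation:
BFS explored all 26 reachable states.
Reachable set includes: (0,0), (0,1), (0,2), (0,3), (0,4), (0,5), (0,6), (0,7), (0,8), (0,9), (1,0), (1,9) ...
Target (A=1, B=8) not in reachable set → no.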